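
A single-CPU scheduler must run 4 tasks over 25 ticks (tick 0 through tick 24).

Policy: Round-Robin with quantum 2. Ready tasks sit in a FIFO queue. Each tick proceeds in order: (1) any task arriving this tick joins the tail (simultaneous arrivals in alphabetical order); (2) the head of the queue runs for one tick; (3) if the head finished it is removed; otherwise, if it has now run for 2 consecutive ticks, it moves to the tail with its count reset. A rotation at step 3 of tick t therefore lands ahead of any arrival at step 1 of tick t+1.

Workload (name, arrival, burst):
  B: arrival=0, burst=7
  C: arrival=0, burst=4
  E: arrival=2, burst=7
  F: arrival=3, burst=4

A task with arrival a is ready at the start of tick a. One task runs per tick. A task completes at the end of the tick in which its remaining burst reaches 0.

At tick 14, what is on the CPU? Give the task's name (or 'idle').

t=0: queue=[B,C] q_used=0 → run B
t=1: queue=[B,C] q_used=1 → run B
t=2: queue=[C,B,E] q_used=0 → run C
t=3: queue=[C,B,E,F] q_used=1 → run C
t=4: queue=[B,E,F,C] q_used=0 → run B
t=5: queue=[B,E,F,C] q_used=1 → run B
t=6: queue=[E,F,C,B] q_used=0 → run E
t=7: queue=[E,F,C,B] q_used=1 → run E
t=8: queue=[F,C,B,E] q_used=0 → run F
t=9: queue=[F,C,B,E] q_used=1 → run F
t=10: queue=[C,B,E,F] q_used=0 → run C
t=11: queue=[C,B,E,F] q_used=1 → run C
t=12: queue=[B,E,F] q_used=0 → run B
t=13: queue=[B,E,F] q_used=1 → run B
t=14: queue=[E,F,B] q_used=0 → run E
t=15: queue=[E,F,B] q_used=1 → run E
t=16: queue=[F,B,E] q_used=0 → run F
t=17: queue=[F,B,E] q_used=1 → run F
t=18: queue=[B,E] q_used=0 → run B
t=19: queue=[E] q_used=0 → run E
t=20: queue=[E] q_used=1 → run E
t=21: queue=[E] q_used=0 → run E
t=22: (idle)
t=23: (idle)
t=24: (idle)

running at tick 14 = E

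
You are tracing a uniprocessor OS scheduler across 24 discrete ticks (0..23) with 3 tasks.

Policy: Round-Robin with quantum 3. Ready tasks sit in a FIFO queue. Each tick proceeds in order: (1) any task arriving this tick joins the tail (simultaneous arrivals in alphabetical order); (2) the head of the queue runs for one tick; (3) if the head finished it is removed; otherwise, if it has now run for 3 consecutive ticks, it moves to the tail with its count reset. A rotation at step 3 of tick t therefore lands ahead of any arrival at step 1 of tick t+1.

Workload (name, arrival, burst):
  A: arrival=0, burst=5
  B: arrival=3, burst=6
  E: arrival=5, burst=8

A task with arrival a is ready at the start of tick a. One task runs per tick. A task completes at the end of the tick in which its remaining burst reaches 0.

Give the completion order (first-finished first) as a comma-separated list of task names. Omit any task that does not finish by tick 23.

t=0: queue=[A] q_used=0 → run A
t=1: queue=[A] q_used=1 → run A
t=2: queue=[A] q_used=2 → run A
t=3: queue=[A,B] q_used=0 → run A
t=4: queue=[A,B] q_used=1 → run A
t=5: queue=[B,E] q_used=0 → run B
t=6: queue=[B,E] q_used=1 → run B
t=7: queue=[B,E] q_used=2 → run B
t=8: queue=[E,B] q_used=0 → run E
t=9: queue=[E,B] q_used=1 → run E
t=10: queue=[E,B] q_used=2 → run E
t=11: queue=[B,E] q_used=0 → run B
t=12: queue=[B,E] q_used=1 → run B
t=13: queue=[B,E] q_used=2 → run B
t=14: queue=[E] q_used=0 → run E
t=15: queue=[E] q_used=1 → run E
t=16: queue=[E] q_used=2 → run E
t=17: queue=[E] q_used=0 → run E
t=18: queue=[E] q_used=1 → run E
t=19: (idle)
t=20: (idle)
t=21: (idle)
t=22: (idle)
t=23: (idle)

completion order = A, B, E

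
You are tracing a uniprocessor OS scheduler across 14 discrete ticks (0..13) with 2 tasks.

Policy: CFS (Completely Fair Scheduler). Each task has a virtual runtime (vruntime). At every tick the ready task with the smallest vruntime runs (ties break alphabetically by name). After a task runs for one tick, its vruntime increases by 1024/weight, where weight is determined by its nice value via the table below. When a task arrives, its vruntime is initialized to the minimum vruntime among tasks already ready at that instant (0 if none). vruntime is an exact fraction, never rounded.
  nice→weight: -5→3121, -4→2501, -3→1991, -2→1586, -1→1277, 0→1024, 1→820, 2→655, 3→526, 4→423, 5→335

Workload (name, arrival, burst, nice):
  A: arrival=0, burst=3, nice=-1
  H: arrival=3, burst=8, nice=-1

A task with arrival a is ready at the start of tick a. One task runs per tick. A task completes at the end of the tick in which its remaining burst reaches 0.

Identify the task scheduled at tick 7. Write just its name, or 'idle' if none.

running at tick 7 = H

t=0: vr[A=0] → run A
t=1: vr[A=1024/1277] → run A
t=2: vr[A=2048/1277] → run A
t=3: vr[H=0] → run H
t=4: vr[H=1024/1277] → run H
t=5: vr[H=2048/1277] → run H
t=6: vr[H=3072/1277] → run H
t=7: vr[H=4096/1277] → run H
t=8: vr[H=5120/1277] → run H
t=9: vr[H=6144/1277] → run H
t=10: vr[H=7168/1277] → run H
t=11: (idle)
t=12: (idle)
t=13: (idle)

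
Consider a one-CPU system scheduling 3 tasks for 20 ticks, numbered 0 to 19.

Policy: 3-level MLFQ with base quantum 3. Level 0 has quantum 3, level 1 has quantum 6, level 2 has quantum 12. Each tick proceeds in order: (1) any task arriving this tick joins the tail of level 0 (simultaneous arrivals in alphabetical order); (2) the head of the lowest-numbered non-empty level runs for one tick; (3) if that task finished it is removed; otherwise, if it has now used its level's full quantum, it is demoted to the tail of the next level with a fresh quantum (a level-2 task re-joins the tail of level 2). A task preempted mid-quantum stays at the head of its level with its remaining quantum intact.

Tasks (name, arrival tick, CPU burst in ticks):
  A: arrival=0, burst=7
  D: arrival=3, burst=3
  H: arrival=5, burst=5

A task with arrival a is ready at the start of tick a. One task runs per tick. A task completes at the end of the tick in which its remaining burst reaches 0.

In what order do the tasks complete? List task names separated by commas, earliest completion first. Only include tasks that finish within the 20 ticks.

t=0: L0/L1/L2 = A/-/- → run A
t=1: L0/L1/L2 = A/-/- → run A
t=2: L0/L1/L2 = A/-/- → run A
t=3: L0/L1/L2 = D/A/- → run D
t=4: L0/L1/L2 = D/A/- → run D
t=5: L0/L1/L2 = DH/A/- → run D
t=6: L0/L1/L2 = H/A/- → run H
t=7: L0/L1/L2 = H/A/- → run H
t=8: L0/L1/L2 = H/A/- → run H
t=9: L0/L1/L2 = -/AH/- → run A
t=10: L0/L1/L2 = -/AH/- → run A
t=11: L0/L1/L2 = -/AH/- → run A
t=12: L0/L1/L2 = -/AH/- → run A
t=13: L0/L1/L2 = -/H/- → run H
t=14: L0/L1/L2 = -/H/- → run H
t=15: (idle)
t=16: (idle)
t=17: (idle)
t=18: (idle)
t=19: (idle)

completion order = D, A, H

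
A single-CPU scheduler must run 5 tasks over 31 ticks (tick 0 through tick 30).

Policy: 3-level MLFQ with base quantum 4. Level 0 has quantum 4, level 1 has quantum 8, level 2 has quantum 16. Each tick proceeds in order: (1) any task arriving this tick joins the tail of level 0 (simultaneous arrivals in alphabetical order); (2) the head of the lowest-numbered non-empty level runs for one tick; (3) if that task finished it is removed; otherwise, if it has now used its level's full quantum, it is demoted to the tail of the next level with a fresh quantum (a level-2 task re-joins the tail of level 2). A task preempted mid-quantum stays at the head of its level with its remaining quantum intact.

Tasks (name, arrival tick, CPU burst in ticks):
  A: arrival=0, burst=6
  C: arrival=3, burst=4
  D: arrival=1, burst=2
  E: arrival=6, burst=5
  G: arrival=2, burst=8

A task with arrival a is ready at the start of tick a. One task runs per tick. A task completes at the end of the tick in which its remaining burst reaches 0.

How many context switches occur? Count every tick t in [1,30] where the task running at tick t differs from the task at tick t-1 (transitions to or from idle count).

t=0: L0/L1/L2 = A/-/- → run A
t=1: L0/L1/L2 = AD/-/- → run A
t=2: L0/L1/L2 = ADG/-/- → run A
t=3: L0/L1/L2 = ADGC/-/- → run A
t=4: L0/L1/L2 = DGC/A/- → run D
t=5: L0/L1/L2 = DGC/A/- → run D
t=6: L0/L1/L2 = GCE/A/- → run G
t=7: L0/L1/L2 = GCE/A/- → run G
t=8: L0/L1/L2 = GCE/A/- → run G
t=9: L0/L1/L2 = GCE/A/- → run G
t=10: L0/L1/L2 = CE/AG/- → run C
t=11: L0/L1/L2 = CE/AG/- → run C
t=12: L0/L1/L2 = CE/AG/- → run C
t=13: L0/L1/L2 = CE/AG/- → run C
t=14: L0/L1/L2 = E/AG/- → run E
t=15: L0/L1/L2 = E/AG/- → run E
t=16: L0/L1/L2 = E/AG/- → run E
t=17: L0/L1/L2 = E/AG/- → run E
t=18: L0/L1/L2 = -/AGE/- → run A
t=19: L0/L1/L2 = -/AGE/- → run A
t=20: L0/L1/L2 = -/GE/- → run G
t=21: L0/L1/L2 = -/GE/- → run G
t=22: L0/L1/L2 = -/GE/- → run G
t=23: L0/L1/L2 = -/GE/- → run G
t=24: L0/L1/L2 = -/E/- → run E
t=25: (idle)
t=26: (idle)
t=27: (idle)
t=28: (idle)
t=29: (idle)
t=30: (idle)

context switches = 8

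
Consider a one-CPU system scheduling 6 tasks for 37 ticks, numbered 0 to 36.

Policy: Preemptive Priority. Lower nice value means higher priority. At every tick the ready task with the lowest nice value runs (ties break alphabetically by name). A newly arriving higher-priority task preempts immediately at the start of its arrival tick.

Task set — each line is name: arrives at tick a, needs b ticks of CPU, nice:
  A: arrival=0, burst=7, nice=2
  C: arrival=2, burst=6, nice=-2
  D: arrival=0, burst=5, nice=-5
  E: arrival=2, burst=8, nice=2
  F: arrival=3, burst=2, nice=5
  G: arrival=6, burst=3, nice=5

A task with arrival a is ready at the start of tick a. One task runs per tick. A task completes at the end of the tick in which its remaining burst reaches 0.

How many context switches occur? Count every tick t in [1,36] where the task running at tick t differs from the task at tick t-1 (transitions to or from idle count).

t=0: ready={A,D} → run D
t=1: ready={A,D} → run D
t=2: ready={A,C,D,E} → run D
t=3: ready={A,C,D,E,F} → run D
t=4: ready={A,C,D,E,F} → run D
t=5: ready={A,C,E,F} → run C
t=6: ready={A,C,E,F,G} → run C
t=7: ready={A,C,E,F,G} → run C
t=8: ready={A,C,E,F,G} → run C
t=9: ready={A,C,E,F,G} → run C
t=10: ready={A,C,E,F,G} → run C
t=11: ready={A,E,F,G} → run A
t=12: ready={A,E,F,G} → run A
t=13: ready={A,E,F,G} → run A
t=14: ready={A,E,F,G} → run A
t=15: ready={A,E,F,G} → run A
t=16: ready={A,E,F,G} → run A
t=17: ready={A,E,F,G} → run A
t=18: ready={E,F,G} → run E
t=19: ready={E,F,G} → run E
t=20: ready={E,F,G} → run E
t=21: ready={E,F,G} → run E
t=22: ready={E,F,G} → run E
t=23: ready={E,F,G} → run E
t=24: ready={E,F,G} → run E
t=25: ready={E,F,G} → run E
t=26: ready={F,G} → run F
t=27: ready={F,G} → run F
t=28: ready={G} → run G
t=29: ready={G} → run G
t=30: ready={G} → run G
t=31: (idle)
t=32: (idle)
t=33: (idle)
t=34: (idle)
t=35: (idle)
t=36: (idle)

context switches = 6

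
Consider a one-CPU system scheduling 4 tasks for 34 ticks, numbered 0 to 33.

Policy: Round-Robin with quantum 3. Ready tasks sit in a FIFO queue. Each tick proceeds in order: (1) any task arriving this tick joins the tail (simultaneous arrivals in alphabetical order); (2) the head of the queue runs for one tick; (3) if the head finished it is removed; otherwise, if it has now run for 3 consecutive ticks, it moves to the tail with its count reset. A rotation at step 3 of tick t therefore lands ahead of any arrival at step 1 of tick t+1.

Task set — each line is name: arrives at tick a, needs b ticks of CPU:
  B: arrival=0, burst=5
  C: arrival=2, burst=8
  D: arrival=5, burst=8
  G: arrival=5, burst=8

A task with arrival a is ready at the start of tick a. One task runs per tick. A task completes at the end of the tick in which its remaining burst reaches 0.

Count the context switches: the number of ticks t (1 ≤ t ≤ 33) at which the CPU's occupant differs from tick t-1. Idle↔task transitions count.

context switches = 11

t=0: queue=[B] q_used=0 → run B
t=1: queue=[B] q_used=1 → run B
t=2: queue=[B,C] q_used=2 → run B
t=3: queue=[C,B] q_used=0 → run C
t=4: queue=[C,B] q_used=1 → run C
t=5: queue=[C,B,D,G] q_used=2 → run C
t=6: queue=[B,D,G,C] q_used=0 → run B
t=7: queue=[B,D,G,C] q_used=1 → run B
t=8: queue=[D,G,C] q_used=0 → run D
t=9: queue=[D,G,C] q_used=1 → run D
t=10: queue=[D,G,C] q_used=2 → run D
t=11: queue=[G,C,D] q_used=0 → run G
t=12: queue=[G,C,D] q_used=1 → run G
t=13: queue=[G,C,D] q_used=2 → run G
t=14: queue=[C,D,G] q_used=0 → run C
t=15: queue=[C,D,G] q_used=1 → run C
t=16: queue=[C,D,G] q_used=2 → run C
t=17: queue=[D,G,C] q_used=0 → run D
t=18: queue=[D,G,C] q_used=1 → run D
t=19: queue=[D,G,C] q_used=2 → run D
t=20: queue=[G,C,D] q_used=0 → run G
t=21: queue=[G,C,D] q_used=1 → run G
t=22: queue=[G,C,D] q_used=2 → run G
t=23: queue=[C,D,G] q_used=0 → run C
t=24: queue=[C,D,G] q_used=1 → run C
t=25: queue=[D,G] q_used=0 → run D
t=26: queue=[D,G] q_used=1 → run D
t=27: queue=[G] q_used=0 → run G
t=28: queue=[G] q_used=1 → run G
t=29: (idle)
t=30: (idle)
t=31: (idle)
t=32: (idle)
t=33: (idle)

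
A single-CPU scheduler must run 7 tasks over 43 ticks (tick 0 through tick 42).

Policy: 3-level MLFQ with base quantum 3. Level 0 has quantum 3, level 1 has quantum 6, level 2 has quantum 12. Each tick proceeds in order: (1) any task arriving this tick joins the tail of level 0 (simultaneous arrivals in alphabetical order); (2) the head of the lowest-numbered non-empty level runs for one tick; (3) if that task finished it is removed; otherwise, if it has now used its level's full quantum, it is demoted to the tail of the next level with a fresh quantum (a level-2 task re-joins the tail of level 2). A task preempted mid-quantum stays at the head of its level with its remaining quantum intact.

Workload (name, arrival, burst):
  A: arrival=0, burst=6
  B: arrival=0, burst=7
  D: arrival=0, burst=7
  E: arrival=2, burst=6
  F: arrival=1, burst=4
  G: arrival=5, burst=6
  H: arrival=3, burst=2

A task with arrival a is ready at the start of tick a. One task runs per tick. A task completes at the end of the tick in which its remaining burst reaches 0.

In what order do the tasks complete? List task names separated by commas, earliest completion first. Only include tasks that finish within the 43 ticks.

t=0: L0/L1/L2 = ABD/-/- → run A
t=1: L0/L1/L2 = ABDF/-/- → run A
t=2: L0/L1/L2 = ABDFE/-/- → run A
t=3: L0/L1/L2 = BDFEH/A/- → run B
t=4: L0/L1/L2 = BDFEH/A/- → run B
t=5: L0/L1/L2 = BDFEHG/A/- → run B
t=6: L0/L1/L2 = DFEHG/AB/- → run D
t=7: L0/L1/L2 = DFEHG/AB/- → run D
t=8: L0/L1/L2 = DFEHG/AB/- → run D
t=9: L0/L1/L2 = FEHG/ABD/- → run F
t=10: L0/L1/L2 = FEHG/ABD/- → run F
t=11: L0/L1/L2 = FEHG/ABD/- → run F
t=12: L0/L1/L2 = EHG/ABDF/- → run E
t=13: L0/L1/L2 = EHG/ABDF/- → run E
t=14: L0/L1/L2 = EHG/ABDF/- → run E
t=15: L0/L1/L2 = HG/ABDFE/- → run H
t=16: L0/L1/L2 = HG/ABDFE/- → run H
t=17: L0/L1/L2 = G/ABDFE/- → run G
t=18: L0/L1/L2 = G/ABDFE/- → run G
t=19: L0/L1/L2 = G/ABDFE/- → run G
t=20: L0/L1/L2 = -/ABDFEG/- → run A
t=21: L0/L1/L2 = -/ABDFEG/- → run A
t=22: L0/L1/L2 = -/ABDFEG/- → run A
t=23: L0/L1/L2 = -/BDFEG/- → run B
t=24: L0/L1/L2 = -/BDFEG/- → run B
t=25: L0/L1/L2 = -/BDFEG/- → run B
t=26: L0/L1/L2 = -/BDFEG/- → run B
t=27: L0/L1/L2 = -/DFEG/- → run D
t=28: L0/L1/L2 = -/DFEG/- → run D
t=29: L0/L1/L2 = -/DFEG/- → run D
t=30: L0/L1/L2 = -/DFEG/- → run D
t=31: L0/L1/L2 = -/FEG/- → run F
t=32: L0/L1/L2 = -/EG/- → run E
t=33: L0/L1/L2 = -/EG/- → run E
t=34: L0/L1/L2 = -/EG/- → run E
t=35: L0/L1/L2 = -/G/- → run G
t=36: L0/L1/L2 = -/G/- → run G
t=37: L0/L1/L2 = -/G/- → run G
t=38: (idle)
t=39: (idle)
t=40: (idle)
t=41: (idle)
t=42: (idle)

completion order = H, A, B, D, F, E, G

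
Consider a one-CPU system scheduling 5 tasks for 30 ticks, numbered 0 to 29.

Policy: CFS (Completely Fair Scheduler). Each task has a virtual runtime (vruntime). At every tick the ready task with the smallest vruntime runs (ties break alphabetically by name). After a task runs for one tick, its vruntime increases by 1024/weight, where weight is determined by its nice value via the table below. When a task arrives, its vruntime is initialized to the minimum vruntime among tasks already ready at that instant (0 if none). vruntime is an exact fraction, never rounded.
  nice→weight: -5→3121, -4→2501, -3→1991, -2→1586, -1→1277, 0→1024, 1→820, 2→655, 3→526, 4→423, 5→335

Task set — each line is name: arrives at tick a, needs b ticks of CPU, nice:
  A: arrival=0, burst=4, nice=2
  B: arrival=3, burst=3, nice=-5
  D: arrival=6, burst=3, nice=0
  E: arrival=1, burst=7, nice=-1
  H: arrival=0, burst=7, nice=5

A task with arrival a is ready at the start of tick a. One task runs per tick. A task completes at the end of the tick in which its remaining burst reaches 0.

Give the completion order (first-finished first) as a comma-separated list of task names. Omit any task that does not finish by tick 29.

completion order = B, D, A, E, H

t=0: vr[A=0 H=0] → run A
t=1: vr[A=1024/655 E=0 H=0] → run E
t=2: vr[A=1024/655 E=1024/1277 H=0] → run H
t=3: vr[A=1024/655 B=1024/1277 E=1024/1277 H=1024/335] → run B
t=4: vr[A=1024/655 B=4503552/3985517 E=1024/1277 H=1024/335] → run E
t=5: vr[A=1024/655 B=4503552/3985517 E=2048/1277 H=1024/335] → run B
t=6: vr[A=1024/655 B=5811200/3985517 D=5811200/3985517 E=2048/1277 H=1024/335] → run B
t=7: vr[A=1024/655 D=5811200/3985517 E=2048/1277 H=1024/335] → run D
t=8: vr[A=1024/655 D=9796717/3985517 E=2048/1277 H=1024/335] → run A
t=9: vr[A=2048/655 D=9796717/3985517 E=2048/1277 H=1024/335] → run E
t=10: vr[A=2048/655 D=9796717/3985517 E=3072/1277 H=1024/335] → run E
t=11: vr[A=2048/655 D=9796717/3985517 E=4096/1277 H=1024/335] → run D
t=12: vr[A=2048/655 D=13782234/3985517 E=4096/1277 H=1024/335] → run H
t=13: vr[A=2048/655 D=13782234/3985517 E=4096/1277 H=2048/335] → run A
t=14: vr[A=3072/655 D=13782234/3985517 E=4096/1277 H=2048/335] → run E
t=15: vr[A=3072/655 D=13782234/3985517 E=5120/1277 H=2048/335] → run D
t=16: vr[A=3072/655 E=5120/1277 H=2048/335] → run E
t=17: vr[A=3072/655 E=6144/1277 H=2048/335] → run A
t=18: vr[E=6144/1277 H=2048/335] → run E
t=19: vr[H=2048/335] → run H
t=20: vr[H=3072/335] → run H
t=21: vr[H=4096/335] → run H
t=22: vr[H=1024/67] → run H
t=23: vr[H=6144/335] → run H
t=24: (idle)
t=25: (idle)
t=26: (idle)
t=27: (idle)
t=28: (idle)
t=29: (idle)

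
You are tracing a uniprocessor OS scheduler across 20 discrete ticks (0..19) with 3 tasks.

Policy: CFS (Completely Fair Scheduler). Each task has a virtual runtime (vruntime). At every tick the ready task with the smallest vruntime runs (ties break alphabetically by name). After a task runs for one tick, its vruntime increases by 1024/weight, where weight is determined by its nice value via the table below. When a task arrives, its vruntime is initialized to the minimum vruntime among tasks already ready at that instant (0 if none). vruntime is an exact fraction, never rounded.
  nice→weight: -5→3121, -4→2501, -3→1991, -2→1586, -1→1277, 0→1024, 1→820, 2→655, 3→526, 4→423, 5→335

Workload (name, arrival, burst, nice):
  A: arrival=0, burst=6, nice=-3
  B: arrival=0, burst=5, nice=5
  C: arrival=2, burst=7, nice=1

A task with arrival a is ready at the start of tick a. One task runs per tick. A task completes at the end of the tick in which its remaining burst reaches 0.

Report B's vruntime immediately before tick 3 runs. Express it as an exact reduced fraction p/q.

vruntime(B, start of tick 3) = 1024/335

t=0: vr[A=0 B=0] → run A
t=1: vr[A=1024/1991 B=0] → run B
t=2: vr[A=1024/1991 B=1024/335 C=1024/1991] → run A
t=3: vr[A=2048/1991 B=1024/335 C=1024/1991] → run C
t=4: vr[A=2048/1991 B=1024/335 C=719616/408155] → run A
t=5: vr[A=3072/1991 B=1024/335 C=719616/408155] → run A
t=6: vr[A=4096/1991 B=1024/335 C=719616/408155] → run C
t=7: vr[A=4096/1991 B=1024/335 C=1229312/408155] → run A
t=8: vr[A=5120/1991 B=1024/335 C=1229312/408155] → run A
t=9: vr[B=1024/335 C=1229312/408155] → run C
t=10: vr[B=1024/335 C=1739008/408155] → run B
t=11: vr[B=2048/335 C=1739008/408155] → run C
t=12: vr[B=2048/335 C=2248704/408155] → run C
t=13: vr[B=2048/335 C=551680/81631] → run B
t=14: vr[B=3072/335 C=551680/81631] → run C
t=15: vr[B=3072/335 C=3268096/408155] → run C
t=16: vr[B=3072/335] → run B
t=17: vr[B=4096/335] → run B
t=18: (idle)
t=19: (idle)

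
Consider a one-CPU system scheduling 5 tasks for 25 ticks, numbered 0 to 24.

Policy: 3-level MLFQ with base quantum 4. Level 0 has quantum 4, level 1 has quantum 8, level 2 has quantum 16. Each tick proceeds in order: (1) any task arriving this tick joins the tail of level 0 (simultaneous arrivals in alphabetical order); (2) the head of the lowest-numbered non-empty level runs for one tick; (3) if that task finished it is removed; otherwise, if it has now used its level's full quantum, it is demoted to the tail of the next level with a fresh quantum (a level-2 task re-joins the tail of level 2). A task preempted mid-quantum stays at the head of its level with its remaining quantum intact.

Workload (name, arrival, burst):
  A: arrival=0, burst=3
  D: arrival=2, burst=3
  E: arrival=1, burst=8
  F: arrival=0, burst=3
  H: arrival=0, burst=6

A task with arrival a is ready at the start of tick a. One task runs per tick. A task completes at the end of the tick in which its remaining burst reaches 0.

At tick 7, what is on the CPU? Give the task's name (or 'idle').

t=0: L0/L1/L2 = AFH/-/- → run A
t=1: L0/L1/L2 = AFHE/-/- → run A
t=2: L0/L1/L2 = AFHED/-/- → run A
t=3: L0/L1/L2 = FHED/-/- → run F
t=4: L0/L1/L2 = FHED/-/- → run F
t=5: L0/L1/L2 = FHED/-/- → run F
t=6: L0/L1/L2 = HED/-/- → run H
t=7: L0/L1/L2 = HED/-/- → run H
t=8: L0/L1/L2 = HED/-/- → run H
t=9: L0/L1/L2 = HED/-/- → run H
t=10: L0/L1/L2 = ED/H/- → run E
t=11: L0/L1/L2 = ED/H/- → run E
t=12: L0/L1/L2 = ED/H/- → run E
t=13: L0/L1/L2 = ED/H/- → run E
t=14: L0/L1/L2 = D/HE/- → run D
t=15: L0/L1/L2 = D/HE/- → run D
t=16: L0/L1/L2 = D/HE/- → run D
t=17: L0/L1/L2 = -/HE/- → run H
t=18: L0/L1/L2 = -/HE/- → run H
t=19: L0/L1/L2 = -/E/- → run E
t=20: L0/L1/L2 = -/E/- → run E
t=21: L0/L1/L2 = -/E/- → run E
t=22: L0/L1/L2 = -/E/- → run E
t=23: (idle)
t=24: (idle)

running at tick 7 = H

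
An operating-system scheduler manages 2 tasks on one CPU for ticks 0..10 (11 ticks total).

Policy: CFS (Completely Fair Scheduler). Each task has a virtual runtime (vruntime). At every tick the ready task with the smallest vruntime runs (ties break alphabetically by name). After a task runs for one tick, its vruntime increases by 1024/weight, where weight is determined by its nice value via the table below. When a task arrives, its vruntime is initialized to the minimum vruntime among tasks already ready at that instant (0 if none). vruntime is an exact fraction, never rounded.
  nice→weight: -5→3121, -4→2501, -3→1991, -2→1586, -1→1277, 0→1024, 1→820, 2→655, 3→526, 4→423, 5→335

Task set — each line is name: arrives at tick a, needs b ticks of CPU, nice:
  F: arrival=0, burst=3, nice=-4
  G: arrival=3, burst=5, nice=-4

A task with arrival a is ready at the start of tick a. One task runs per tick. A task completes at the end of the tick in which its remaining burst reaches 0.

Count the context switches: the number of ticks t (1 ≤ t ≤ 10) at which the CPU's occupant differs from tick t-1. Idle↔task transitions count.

context switches = 2

t=0: vr[F=0] → run F
t=1: vr[F=1024/2501] → run F
t=2: vr[F=2048/2501] → run F
t=3: vr[G=0] → run G
t=4: vr[G=1024/2501] → run G
t=5: vr[G=2048/2501] → run G
t=6: vr[G=3072/2501] → run G
t=7: vr[G=4096/2501] → run G
t=8: (idle)
t=9: (idle)
t=10: (idle)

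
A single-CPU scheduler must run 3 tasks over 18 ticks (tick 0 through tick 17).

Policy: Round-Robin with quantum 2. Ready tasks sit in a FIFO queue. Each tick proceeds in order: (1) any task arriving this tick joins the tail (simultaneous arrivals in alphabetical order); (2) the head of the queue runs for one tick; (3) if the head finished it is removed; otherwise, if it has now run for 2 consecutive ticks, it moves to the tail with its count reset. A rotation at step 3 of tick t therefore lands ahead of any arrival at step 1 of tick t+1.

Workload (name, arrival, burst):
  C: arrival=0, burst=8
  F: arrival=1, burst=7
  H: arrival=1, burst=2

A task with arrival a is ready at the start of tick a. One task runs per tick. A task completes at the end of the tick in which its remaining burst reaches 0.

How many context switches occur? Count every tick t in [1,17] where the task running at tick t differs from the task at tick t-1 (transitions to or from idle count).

context switches = 9

t=0: queue=[C] q_used=0 → run C
t=1: queue=[C,F,H] q_used=1 → run C
t=2: queue=[F,H,C] q_used=0 → run F
t=3: queue=[F,H,C] q_used=1 → run F
t=4: queue=[H,C,F] q_used=0 → run H
t=5: queue=[H,C,F] q_used=1 → run H
t=6: queue=[C,F] q_used=0 → run C
t=7: queue=[C,F] q_used=1 → run C
t=8: queue=[F,C] q_used=0 → run F
t=9: queue=[F,C] q_used=1 → run F
t=10: queue=[C,F] q_used=0 → run C
t=11: queue=[C,F] q_used=1 → run C
t=12: queue=[F,C] q_used=0 → run F
t=13: queue=[F,C] q_used=1 → run F
t=14: queue=[C,F] q_used=0 → run C
t=15: queue=[C,F] q_used=1 → run C
t=16: queue=[F] q_used=0 → run F
t=17: (idle)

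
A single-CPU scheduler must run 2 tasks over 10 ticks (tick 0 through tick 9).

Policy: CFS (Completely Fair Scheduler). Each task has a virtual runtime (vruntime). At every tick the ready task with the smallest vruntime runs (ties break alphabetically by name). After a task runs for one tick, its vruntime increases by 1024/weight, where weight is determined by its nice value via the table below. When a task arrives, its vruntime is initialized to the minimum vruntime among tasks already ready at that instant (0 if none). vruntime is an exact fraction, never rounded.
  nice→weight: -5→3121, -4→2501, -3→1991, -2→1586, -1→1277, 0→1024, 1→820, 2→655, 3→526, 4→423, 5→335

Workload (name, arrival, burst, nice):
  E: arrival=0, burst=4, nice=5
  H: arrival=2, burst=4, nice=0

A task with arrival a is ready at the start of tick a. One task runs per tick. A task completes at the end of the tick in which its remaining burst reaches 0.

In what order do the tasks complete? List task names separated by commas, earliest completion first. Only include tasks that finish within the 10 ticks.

t=0: vr[E=0] → run E
t=1: vr[E=1024/335] → run E
t=2: vr[E=2048/335 H=2048/335] → run E
t=3: vr[E=3072/335 H=2048/335] → run H
t=4: vr[E=3072/335 H=2383/335] → run H
t=5: vr[E=3072/335 H=2718/335] → run H
t=6: vr[E=3072/335 H=3053/335] → run H
t=7: vr[E=3072/335] → run E
t=8: (idle)
t=9: (idle)

completion order = H, E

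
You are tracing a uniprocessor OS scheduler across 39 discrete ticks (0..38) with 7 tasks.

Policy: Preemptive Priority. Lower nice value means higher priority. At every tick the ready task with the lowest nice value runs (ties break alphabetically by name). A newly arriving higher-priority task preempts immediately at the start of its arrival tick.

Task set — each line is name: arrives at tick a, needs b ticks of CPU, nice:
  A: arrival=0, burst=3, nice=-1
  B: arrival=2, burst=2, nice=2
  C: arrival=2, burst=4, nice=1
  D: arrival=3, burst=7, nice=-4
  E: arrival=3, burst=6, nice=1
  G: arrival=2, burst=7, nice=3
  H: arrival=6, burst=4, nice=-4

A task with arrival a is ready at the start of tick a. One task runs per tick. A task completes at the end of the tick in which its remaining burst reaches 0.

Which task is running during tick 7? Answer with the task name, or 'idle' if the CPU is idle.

running at tick 7 = D

t=0: ready={A} → run A
t=1: ready={A} → run A
t=2: ready={A,B,C,G} → run A
t=3: ready={B,C,D,E,G} → run D
t=4: ready={B,C,D,E,G} → run D
t=5: ready={B,C,D,E,G} → run D
t=6: ready={B,C,D,E,G,H} → run D
t=7: ready={B,C,D,E,G,H} → run D
t=8: ready={B,C,D,E,G,H} → run D
t=9: ready={B,C,D,E,G,H} → run D
t=10: ready={B,C,E,G,H} → run H
t=11: ready={B,C,E,G,H} → run H
t=12: ready={B,C,E,G,H} → run H
t=13: ready={B,C,E,G,H} → run H
t=14: ready={B,C,E,G} → run C
t=15: ready={B,C,E,G} → run C
t=16: ready={B,C,E,G} → run C
t=17: ready={B,C,E,G} → run C
t=18: ready={B,E,G} → run E
t=19: ready={B,E,G} → run E
t=20: ready={B,E,G} → run E
t=21: ready={B,E,G} → run E
t=22: ready={B,E,G} → run E
t=23: ready={B,E,G} → run E
t=24: ready={B,G} → run B
t=25: ready={B,G} → run B
t=26: ready={G} → run G
t=27: ready={G} → run G
t=28: ready={G} → run G
t=29: ready={G} → run G
t=30: ready={G} → run G
t=31: ready={G} → run G
t=32: ready={G} → run G
t=33: (idle)
t=34: (idle)
t=35: (idle)
t=36: (idle)
t=37: (idle)
t=38: (idle)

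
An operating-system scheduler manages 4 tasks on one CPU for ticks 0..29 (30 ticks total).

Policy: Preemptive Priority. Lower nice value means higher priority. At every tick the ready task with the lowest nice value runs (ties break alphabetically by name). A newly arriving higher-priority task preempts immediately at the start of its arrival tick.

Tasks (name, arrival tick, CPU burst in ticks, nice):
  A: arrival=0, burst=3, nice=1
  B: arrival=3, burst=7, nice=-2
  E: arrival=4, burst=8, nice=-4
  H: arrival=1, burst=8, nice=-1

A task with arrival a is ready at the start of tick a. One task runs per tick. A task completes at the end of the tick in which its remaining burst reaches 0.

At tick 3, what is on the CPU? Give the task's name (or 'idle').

t=0: ready={A} → run A
t=1: ready={A,H} → run H
t=2: ready={A,H} → run H
t=3: ready={A,B,H} → run B
t=4: ready={A,B,E,H} → run E
t=5: ready={A,B,E,H} → run E
t=6: ready={A,B,E,H} → run E
t=7: ready={A,B,E,H} → run E
t=8: ready={A,B,E,H} → run E
t=9: ready={A,B,E,H} → run E
t=10: ready={A,B,E,H} → run E
t=11: ready={A,B,E,H} → run E
t=12: ready={A,B,H} → run B
t=13: ready={A,B,H} → run B
t=14: ready={A,B,H} → run B
t=15: ready={A,B,H} → run B
t=16: ready={A,B,H} → run B
t=17: ready={A,B,H} → run B
t=18: ready={A,H} → run H
t=19: ready={A,H} → run H
t=20: ready={A,H} → run H
t=21: ready={A,H} → run H
t=22: ready={A,H} → run H
t=23: ready={A,H} → run H
t=24: ready={A} → run A
t=25: ready={A} → run A
t=26: (idle)
t=27: (idle)
t=28: (idle)
t=29: (idle)

running at tick 3 = B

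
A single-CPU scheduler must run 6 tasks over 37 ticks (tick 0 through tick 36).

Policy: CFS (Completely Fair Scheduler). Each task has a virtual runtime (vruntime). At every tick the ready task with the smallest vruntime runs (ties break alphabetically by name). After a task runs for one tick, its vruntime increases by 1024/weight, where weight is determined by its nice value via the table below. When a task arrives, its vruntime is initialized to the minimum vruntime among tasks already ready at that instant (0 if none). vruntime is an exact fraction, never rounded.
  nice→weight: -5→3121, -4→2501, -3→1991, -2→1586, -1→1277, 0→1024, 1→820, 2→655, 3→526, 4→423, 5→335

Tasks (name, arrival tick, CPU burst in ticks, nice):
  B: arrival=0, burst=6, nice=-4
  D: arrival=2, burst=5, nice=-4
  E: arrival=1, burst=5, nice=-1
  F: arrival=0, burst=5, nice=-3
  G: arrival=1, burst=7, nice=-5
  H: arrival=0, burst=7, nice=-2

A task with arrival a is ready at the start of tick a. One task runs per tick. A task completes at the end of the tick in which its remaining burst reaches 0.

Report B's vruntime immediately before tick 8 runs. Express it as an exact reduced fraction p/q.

t=0: vr[B=0 F=0 H=0] → run B
t=1: vr[B=1024/2501 E=0 F=0 G=0 H=0] → run E
t=2: vr[B=1024/2501 D=0 E=1024/1277 F=0 G=0 H=0] → run D
t=3: vr[B=1024/2501 D=1024/2501 E=1024/1277 F=0 G=0 H=0] → run F
t=4: vr[B=1024/2501 D=1024/2501 E=1024/1277 F=1024/1991 G=0 H=0] → run G
t=5: vr[B=1024/2501 D=1024/2501 E=1024/1277 F=1024/1991 G=1024/3121 H=0] → run H
t=6: vr[B=1024/2501 D=1024/2501 E=1024/1277 F=1024/1991 G=1024/3121 H=512/793] → run G
t=7: vr[B=1024/2501 D=1024/2501 E=1024/1277 F=1024/1991 G=2048/3121 H=512/793] → run B
t=8: vr[B=2048/2501 D=1024/2501 E=1024/1277 F=1024/1991 G=2048/3121 H=512/793] → run D
t=9: vr[B=2048/2501 D=2048/2501 E=1024/1277 F=1024/1991 G=2048/3121 H=512/793] → run F
t=10: vr[B=2048/2501 D=2048/2501 E=1024/1277 F=2048/1991 G=2048/3121 H=512/793] → run H
t=11: vr[B=2048/2501 D=2048/2501 E=1024/1277 F=2048/1991 G=2048/3121 H=1024/793] → run G
t=12: vr[B=2048/2501 D=2048/2501 E=1024/1277 F=2048/1991 G=3072/3121 H=1024/793] → run E
t=13: vr[B=2048/2501 D=2048/2501 E=2048/1277 F=2048/1991 G=3072/3121 H=1024/793] → run B
t=14: vr[B=3072/2501 D=2048/2501 E=2048/1277 F=2048/1991 G=3072/3121 H=1024/793] → run D
t=15: vr[B=3072/2501 D=3072/2501 E=2048/1277 F=2048/1991 G=3072/3121 H=1024/793] → run G
t=16: vr[B=3072/2501 D=3072/2501 E=2048/1277 F=2048/1991 G=4096/3121 H=1024/793] → run F
t=17: vr[B=3072/2501 D=3072/2501 E=2048/1277 F=3072/1991 G=4096/3121 H=1024/793] → run B
t=18: vr[B=4096/2501 D=3072/2501 E=2048/1277 F=3072/1991 G=4096/3121 H=1024/793] → run D
t=19: vr[B=4096/2501 D=4096/2501 E=2048/1277 F=3072/1991 G=4096/3121 H=1024/793] → run H
t=20: vr[B=4096/2501 D=4096/2501 E=2048/1277 F=3072/1991 G=4096/3121 H=1536/793] → run G
t=21: vr[B=4096/2501 D=4096/2501 E=2048/1277 F=3072/1991 G=5120/3121 H=1536/793] → run F
t=22: vr[B=4096/2501 D=4096/2501 E=2048/1277 F=4096/1991 G=5120/3121 H=1536/793] → run E
t=23: vr[B=4096/2501 D=4096/2501 E=3072/1277 F=4096/1991 G=5120/3121 H=1536/793] → run B
t=24: vr[B=5120/2501 D=4096/2501 E=3072/1277 F=4096/1991 G=5120/3121 H=1536/793] → run D
t=25: vr[B=5120/2501 E=3072/1277 F=4096/1991 G=5120/3121 H=1536/793] → run G
t=26: vr[B=5120/2501 E=3072/1277 F=4096/1991 G=6144/3121 H=1536/793] → run H
t=27: vr[B=5120/2501 E=3072/1277 F=4096/1991 G=6144/3121 H=2048/793] → run G
t=28: vr[B=5120/2501 E=3072/1277 F=4096/1991 H=2048/793] → run B
t=29: vr[E=3072/1277 F=4096/1991 H=2048/793] → run F
t=30: vr[E=3072/1277 H=2048/793] → run E
t=31: vr[E=4096/1277 H=2048/793] → run H
t=32: vr[E=4096/1277 H=2560/793] → run E
t=33: vr[H=2560/793] → run H
t=34: vr[H=3072/793] → run H
t=35: (idle)
t=36: (idle)

vruntime(B, start of tick 8) = 2048/2501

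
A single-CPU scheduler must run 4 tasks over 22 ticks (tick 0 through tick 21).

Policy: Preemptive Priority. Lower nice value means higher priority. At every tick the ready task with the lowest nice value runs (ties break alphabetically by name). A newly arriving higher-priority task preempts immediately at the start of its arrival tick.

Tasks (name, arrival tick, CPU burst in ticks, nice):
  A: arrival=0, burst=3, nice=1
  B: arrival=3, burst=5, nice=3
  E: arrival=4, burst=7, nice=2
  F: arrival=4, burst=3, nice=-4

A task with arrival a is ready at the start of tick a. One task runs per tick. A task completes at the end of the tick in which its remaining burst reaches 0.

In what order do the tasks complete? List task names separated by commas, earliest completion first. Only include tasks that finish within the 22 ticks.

t=0: ready={A} → run A
t=1: ready={A} → run A
t=2: ready={A} → run A
t=3: ready={B} → run B
t=4: ready={B,E,F} → run F
t=5: ready={B,E,F} → run F
t=6: ready={B,E,F} → run F
t=7: ready={B,E} → run E
t=8: ready={B,E} → run E
t=9: ready={B,E} → run E
t=10: ready={B,E} → run E
t=11: ready={B,E} → run E
t=12: ready={B,E} → run E
t=13: ready={B,E} → run E
t=14: ready={B} → run B
t=15: ready={B} → run B
t=16: ready={B} → run B
t=17: ready={B} → run B
t=18: (idle)
t=19: (idle)
t=20: (idle)
t=21: (idle)

completion order = A, F, E, B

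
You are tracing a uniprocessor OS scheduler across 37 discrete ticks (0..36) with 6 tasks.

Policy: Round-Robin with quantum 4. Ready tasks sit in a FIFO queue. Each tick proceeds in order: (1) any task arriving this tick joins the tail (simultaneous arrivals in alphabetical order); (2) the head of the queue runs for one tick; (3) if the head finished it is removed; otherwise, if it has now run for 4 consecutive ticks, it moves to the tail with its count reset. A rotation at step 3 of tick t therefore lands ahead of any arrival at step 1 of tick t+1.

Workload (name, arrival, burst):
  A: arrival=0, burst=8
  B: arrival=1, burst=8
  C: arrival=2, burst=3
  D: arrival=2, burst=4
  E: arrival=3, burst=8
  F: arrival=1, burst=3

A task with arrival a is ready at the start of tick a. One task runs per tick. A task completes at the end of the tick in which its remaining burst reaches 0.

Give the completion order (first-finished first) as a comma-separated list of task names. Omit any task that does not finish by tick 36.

completion order = F, C, D, A, B, E

t=0: queue=[A] q_used=0 → run A
t=1: queue=[A,B,F] q_used=1 → run A
t=2: queue=[A,B,F,C,D] q_used=2 → run A
t=3: queue=[A,B,F,C,D,E] q_used=3 → run A
t=4: queue=[B,F,C,D,E,A] q_used=0 → run B
t=5: queue=[B,F,C,D,E,A] q_used=1 → run B
t=6: queue=[B,F,C,D,E,A] q_used=2 → run B
t=7: queue=[B,F,C,D,E,A] q_used=3 → run B
t=8: queue=[F,C,D,E,A,B] q_used=0 → run F
t=9: queue=[F,C,D,E,A,B] q_used=1 → run F
t=10: queue=[F,C,D,E,A,B] q_used=2 → run F
t=11: queue=[C,D,E,A,B] q_used=0 → run C
t=12: queue=[C,D,E,A,B] q_used=1 → run C
t=13: queue=[C,D,E,A,B] q_used=2 → run C
t=14: queue=[D,E,A,B] q_used=0 → run D
t=15: queue=[D,E,A,B] q_used=1 → run D
t=16: queue=[D,E,A,B] q_used=2 → run D
t=17: queue=[D,E,A,B] q_used=3 → run D
t=18: queue=[E,A,B] q_used=0 → run E
t=19: queue=[E,A,B] q_used=1 → run E
t=20: queue=[E,A,B] q_used=2 → run E
t=21: queue=[E,A,B] q_used=3 → run E
t=22: queue=[A,B,E] q_used=0 → run A
t=23: queue=[A,B,E] q_used=1 → run A
t=24: queue=[A,B,E] q_used=2 → run A
t=25: queue=[A,B,E] q_used=3 → run A
t=26: queue=[B,E] q_used=0 → run B
t=27: queue=[B,E] q_used=1 → run B
t=28: queue=[B,E] q_used=2 → run B
t=29: queue=[B,E] q_used=3 → run B
t=30: queue=[E] q_used=0 → run E
t=31: queue=[E] q_used=1 → run E
t=32: queue=[E] q_used=2 → run E
t=33: queue=[E] q_used=3 → run E
t=34: (idle)
t=35: (idle)
t=36: (idle)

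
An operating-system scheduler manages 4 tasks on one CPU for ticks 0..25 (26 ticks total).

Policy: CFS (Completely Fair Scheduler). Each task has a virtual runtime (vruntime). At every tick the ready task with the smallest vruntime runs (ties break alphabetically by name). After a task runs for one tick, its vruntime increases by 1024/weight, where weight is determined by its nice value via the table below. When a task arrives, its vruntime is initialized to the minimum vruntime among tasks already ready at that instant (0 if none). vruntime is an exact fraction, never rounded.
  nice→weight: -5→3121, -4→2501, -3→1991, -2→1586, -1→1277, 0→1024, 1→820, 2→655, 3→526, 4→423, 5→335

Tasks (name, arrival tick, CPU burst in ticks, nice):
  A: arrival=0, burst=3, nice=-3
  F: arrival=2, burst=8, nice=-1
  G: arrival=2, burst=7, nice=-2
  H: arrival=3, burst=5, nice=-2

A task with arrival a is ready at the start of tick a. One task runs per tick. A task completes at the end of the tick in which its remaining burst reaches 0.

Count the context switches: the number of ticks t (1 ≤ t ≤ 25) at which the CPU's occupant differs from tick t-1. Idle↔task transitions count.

context switches = 18

t=0: vr[A=0] → run A
t=1: vr[A=1024/1991] → run A
t=2: vr[A=2048/1991 F=2048/1991 G=2048/1991] → run A
t=3: vr[F=2048/1991 G=2048/1991 H=2048/1991] → run F
t=4: vr[F=4654080/2542507 G=2048/1991 H=2048/1991] → run G
t=5: vr[F=4654080/2542507 G=2643456/1578863 H=2048/1991] → run H
t=6: vr[F=4654080/2542507 G=2643456/1578863 H=2643456/1578863] → run G
t=7: vr[F=4654080/2542507 G=3662848/1578863 H=2643456/1578863] → run H
t=8: vr[F=4654080/2542507 G=3662848/1578863 H=3662848/1578863] → run F
t=9: vr[F=6692864/2542507 G=3662848/1578863 H=3662848/1578863] → run G
t=10: vr[F=6692864/2542507 G=4682240/1578863 H=3662848/1578863] → run H
t=11: vr[F=6692864/2542507 G=4682240/1578863 H=4682240/1578863] → run F
t=12: vr[F=8731648/2542507 G=4682240/1578863 H=4682240/1578863] → run G
t=13: vr[F=8731648/2542507 G=5701632/1578863 H=4682240/1578863] → run H
t=14: vr[F=8731648/2542507 G=5701632/1578863 H=5701632/1578863] → run F
t=15: vr[F=10770432/2542507 G=5701632/1578863 H=5701632/1578863] → run G
t=16: vr[F=10770432/2542507 G=6721024/1578863 H=5701632/1578863] → run H
t=17: vr[F=10770432/2542507 G=6721024/1578863] → run F
t=18: vr[F=12809216/2542507 G=6721024/1578863] → run G
t=19: vr[F=12809216/2542507 G=7740416/1578863] → run G
t=20: vr[F=12809216/2542507] → run F
t=21: vr[F=14848000/2542507] → run F
t=22: vr[F=16886784/2542507] → run F
t=23: (idle)
t=24: (idle)
t=25: (idle)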